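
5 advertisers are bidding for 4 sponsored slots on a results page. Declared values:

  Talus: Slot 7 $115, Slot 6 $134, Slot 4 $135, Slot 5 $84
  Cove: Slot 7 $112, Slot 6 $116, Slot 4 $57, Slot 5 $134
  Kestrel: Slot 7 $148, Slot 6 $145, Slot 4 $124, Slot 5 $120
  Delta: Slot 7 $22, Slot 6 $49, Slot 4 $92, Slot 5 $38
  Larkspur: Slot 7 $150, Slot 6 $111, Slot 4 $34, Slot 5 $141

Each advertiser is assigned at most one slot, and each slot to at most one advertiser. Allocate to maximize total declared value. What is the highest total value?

Maximum total: $564

Treat this as an assignment problem: match each advertiser to one slot.
Optimal: Larkspur→Slot 7 ($150), Kestrel→Slot 6 ($145), Talus→Slot 4 ($135), Cove→Slot 5 ($134) — total 150+145+135+134 = $564.
Row-greedy (each advertiser in turn takes its best remaining slot) gives $466, worse by 98.
Next-best assignment: Larkspur→Slot 7, Talus→Slot 6, Kestrel→Slot 4, Cove→Slot 5 = $542.
No other one-to-one assignment exceeds $564.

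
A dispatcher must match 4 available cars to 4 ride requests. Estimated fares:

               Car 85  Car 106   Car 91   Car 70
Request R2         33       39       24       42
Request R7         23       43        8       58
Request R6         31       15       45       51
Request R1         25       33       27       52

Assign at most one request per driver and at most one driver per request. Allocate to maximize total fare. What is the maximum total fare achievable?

Treat this as an assignment problem: match each driver to one request.
Optimal: Car 85→Request R2 ($33), Car 106→Request R7 ($43), Car 91→Request R6 ($45), Car 70→Request R1 ($52) — total 33+43+45+52 = $173.
Column-greedy (each request in turn goes to its best remaining driver) gives $155, worse by 18.
Next-best assignment: Car 85→Request R2, Car 106→Request R1, Car 91→Request R6, Car 70→Request R7 = $169.
No other one-to-one assignment exceeds $173.

Maximum total: $173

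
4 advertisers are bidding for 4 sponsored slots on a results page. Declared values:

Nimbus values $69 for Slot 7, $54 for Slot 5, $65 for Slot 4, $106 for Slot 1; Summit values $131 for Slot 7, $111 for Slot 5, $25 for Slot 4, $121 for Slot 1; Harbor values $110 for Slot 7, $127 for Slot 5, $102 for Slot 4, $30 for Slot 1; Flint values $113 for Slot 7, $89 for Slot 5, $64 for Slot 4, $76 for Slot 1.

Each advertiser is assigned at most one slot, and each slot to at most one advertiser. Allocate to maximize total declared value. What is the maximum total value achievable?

Maximum total: $432

This is a one-to-one assignment (maximum-weight bipartite matching).
Optimal: Nimbus→Slot 1 ($106), Summit→Slot 5 ($111), Harbor→Slot 4 ($102), Flint→Slot 7 ($113) — total 106+111+102+113 = $432.
Next-best assignment: Nimbus→Slot 1, Summit→Slot 7, Harbor→Slot 5, Flint→Slot 4 = $428.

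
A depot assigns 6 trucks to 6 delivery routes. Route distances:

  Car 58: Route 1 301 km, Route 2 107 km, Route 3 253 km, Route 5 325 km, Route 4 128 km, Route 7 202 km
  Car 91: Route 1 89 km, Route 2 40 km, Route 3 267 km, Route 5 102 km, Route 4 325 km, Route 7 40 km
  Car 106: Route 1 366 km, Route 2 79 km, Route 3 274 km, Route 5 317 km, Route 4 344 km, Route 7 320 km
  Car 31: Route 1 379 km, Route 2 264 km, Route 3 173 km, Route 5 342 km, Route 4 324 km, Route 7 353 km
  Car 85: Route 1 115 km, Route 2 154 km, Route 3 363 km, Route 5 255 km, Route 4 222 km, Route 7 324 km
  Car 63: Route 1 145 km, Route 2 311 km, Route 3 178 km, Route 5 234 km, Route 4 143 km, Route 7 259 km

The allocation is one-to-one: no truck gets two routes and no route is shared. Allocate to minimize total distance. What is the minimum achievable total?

Min total: 769 km

This is the linear assignment problem.
Optimal: Car 58→Route 4 (128 km), Car 91→Route 7 (40 km), Car 106→Route 2 (79 km), Car 31→Route 3 (173 km), Car 85→Route 1 (115 km), Car 63→Route 5 (234 km) — total 128+40+79+173+115+234 = 769 km.
Next-best assignment: Car 58→Route 7, Car 91→Route 5, Car 106→Route 2, Car 31→Route 3, Car 85→Route 1, Car 63→Route 4 = 814 km.
Every other assignment is strictly worse.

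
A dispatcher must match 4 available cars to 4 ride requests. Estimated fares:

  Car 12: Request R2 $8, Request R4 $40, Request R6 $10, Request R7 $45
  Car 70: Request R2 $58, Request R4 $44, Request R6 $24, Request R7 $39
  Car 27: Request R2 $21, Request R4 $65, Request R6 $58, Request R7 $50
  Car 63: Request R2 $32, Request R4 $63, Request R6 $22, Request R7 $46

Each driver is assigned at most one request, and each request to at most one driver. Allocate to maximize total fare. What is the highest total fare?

Optimal: Car 12→Request R7 ($45), Car 70→Request R2 ($58), Car 27→Request R6 ($58), Car 63→Request R4 ($63) — total 45+58+58+63 = $224.
Column-greedy (each request in turn goes to its best remaining driver) gives $190, worse by 34.
Next-best assignment: Car 12→Request R4, Car 70→Request R2, Car 27→Request R6, Car 63→Request R7 = $202.
Swapping Car 12↔Car 27 (Car 12→Request R6 $10, Car 27→Request R7 $50) loses 43.

Maximum total: $224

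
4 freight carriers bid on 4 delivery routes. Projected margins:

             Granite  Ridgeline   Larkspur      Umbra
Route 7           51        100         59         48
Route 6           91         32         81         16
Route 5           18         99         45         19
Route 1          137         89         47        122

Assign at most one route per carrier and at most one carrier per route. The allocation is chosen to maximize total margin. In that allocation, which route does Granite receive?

Granite receives Route 6.

This is a one-to-one assignment (maximum-weight bipartite matching).
Optimal: Granite→Route 6 ($91k), Ridgeline→Route 5 ($99k), Larkspur→Route 7 ($59k), Umbra→Route 1 ($122k) — total 91+99+59+122 = $371k.
Max-entry greedy (repeatedly take the single best remaining cell) gives $337k, worse by 34.
Next-best assignment: Granite→Route 1, Ridgeline→Route 5, Larkspur→Route 6, Umbra→Route 7 = $365k.
Granite's own top route is Route 1 ($137k), but forcing Granite→Route 1 and reassigning the rest optimally gives only $365k — worse by 6.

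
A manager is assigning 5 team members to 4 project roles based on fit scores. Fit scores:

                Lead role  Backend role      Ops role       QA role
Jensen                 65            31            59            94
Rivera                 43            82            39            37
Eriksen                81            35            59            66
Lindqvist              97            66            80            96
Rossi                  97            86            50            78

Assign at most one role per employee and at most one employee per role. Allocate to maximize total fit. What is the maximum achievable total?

Optimal: Rossi→Lead role (97 pts), Rivera→Backend role (82 pts), Lindqvist→Ops role (80 pts), Jensen→QA role (94 pts) — total 97+82+80+94 = 353 pts.
Row-greedy (each employee in turn takes its best remaining role) gives 337 pts, worse by 16.
Next-best assignment: Eriksen→Lead role, Rossi→Backend role, Lindqvist→Ops role, Jensen→QA role = 341 pts.
Swapping Rivera↔Rossi (Rivera→Lead role 43 pts, Rossi→Backend role 86 pts) loses 50.
Checked against all permutations: 353 pts is optimal.

Maximum total: 353 pts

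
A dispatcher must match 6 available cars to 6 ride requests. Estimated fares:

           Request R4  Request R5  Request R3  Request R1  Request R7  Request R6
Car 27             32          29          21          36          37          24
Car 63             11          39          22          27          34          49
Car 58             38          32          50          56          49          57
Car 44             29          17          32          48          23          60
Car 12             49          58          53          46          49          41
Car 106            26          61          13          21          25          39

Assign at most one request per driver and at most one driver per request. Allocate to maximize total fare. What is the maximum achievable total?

Maximum total: $296

Optimal: Car 27→Request R4 ($32), Car 63→Request R7 ($34), Car 58→Request R1 ($56), Car 44→Request R6 ($60), Car 12→Request R3 ($53), Car 106→Request R5 ($61) — total 32+34+56+60+53+61 = $296.
Column-greedy (each request in turn goes to its best remaining driver) gives $294, worse by 2.
Swapping Car 12↔Car 58 (Car 12→Request R1 $46, Car 58→Request R3 $50) loses 13.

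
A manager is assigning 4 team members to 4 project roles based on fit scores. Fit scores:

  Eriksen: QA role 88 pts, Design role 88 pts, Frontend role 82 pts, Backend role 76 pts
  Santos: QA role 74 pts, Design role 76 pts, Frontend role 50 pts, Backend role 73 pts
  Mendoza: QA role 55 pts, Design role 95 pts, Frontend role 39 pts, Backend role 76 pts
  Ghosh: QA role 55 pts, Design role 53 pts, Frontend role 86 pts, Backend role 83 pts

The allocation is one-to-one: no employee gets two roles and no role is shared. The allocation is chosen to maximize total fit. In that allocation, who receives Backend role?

This is the linear assignment problem.
Optimal: Eriksen→QA role (88 pts), Santos→Backend role (73 pts), Mendoza→Design role (95 pts), Ghosh→Frontend role (86 pts) — total 88+73+95+86 = 342 pts.
Row-greedy (each employee in turn takes its best remaining role) gives 326 pts, worse by 16.
No other one-to-one assignment exceeds 342 pts.
Santos's own top role is Design role (76 pts), but forcing Santos→Design role and reassigning the rest optimally gives only 326 pts — worse by 16.

Santos receives Backend role.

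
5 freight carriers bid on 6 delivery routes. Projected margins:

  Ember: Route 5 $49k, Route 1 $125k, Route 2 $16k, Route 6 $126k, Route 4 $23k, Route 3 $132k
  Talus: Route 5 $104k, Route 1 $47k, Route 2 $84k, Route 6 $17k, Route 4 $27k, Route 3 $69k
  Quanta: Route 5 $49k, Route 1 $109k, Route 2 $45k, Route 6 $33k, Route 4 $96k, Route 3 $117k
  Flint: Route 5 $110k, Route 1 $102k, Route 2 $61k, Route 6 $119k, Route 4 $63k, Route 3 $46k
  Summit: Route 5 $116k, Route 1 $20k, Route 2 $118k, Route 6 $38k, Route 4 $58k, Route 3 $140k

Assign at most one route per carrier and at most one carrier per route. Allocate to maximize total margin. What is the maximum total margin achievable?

Optimal: Ember→Route 1 ($125k), Talus→Route 5 ($104k), Quanta→Route 4 ($96k), Flint→Route 6 ($119k), Summit→Route 3 ($140k) — total 125+104+96+119+140 = $584k.
Max-entry greedy (repeatedly take the single best remaining cell) gives $569k, worse by 15.
Swapping Ember↔Flint (Ember→Route 6 $126k, Flint→Route 1 $102k) loses 16.

Maximum total: $584k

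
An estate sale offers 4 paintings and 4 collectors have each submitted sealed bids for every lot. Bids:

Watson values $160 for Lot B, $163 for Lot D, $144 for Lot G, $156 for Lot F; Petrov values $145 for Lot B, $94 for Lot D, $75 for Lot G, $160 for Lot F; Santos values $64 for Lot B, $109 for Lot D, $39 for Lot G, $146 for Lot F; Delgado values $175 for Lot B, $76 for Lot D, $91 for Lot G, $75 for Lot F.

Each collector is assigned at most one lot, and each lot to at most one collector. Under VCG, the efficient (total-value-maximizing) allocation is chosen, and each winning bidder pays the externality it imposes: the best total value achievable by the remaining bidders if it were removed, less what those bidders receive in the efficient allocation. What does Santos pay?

Efficient allocation: Watson→Lot G ($144), Petrov→Lot F ($160), Santos→Lot D ($109), Delgado→Lot B ($175); total welfare W = $588.
Santos receives Lot D at value $109, so the others get W − 109 = $479.
Without Santos: best allocation of the remaining 3 bidders over all 4 lots is Watson→Lot D ($163), Petrov→Lot F ($160), Delgado→Lot B ($175), total $498.
VCG payment = (others' best without Santos) − (others' welfare with Santos) = 498 − 479 = $19.

Santos pays $19.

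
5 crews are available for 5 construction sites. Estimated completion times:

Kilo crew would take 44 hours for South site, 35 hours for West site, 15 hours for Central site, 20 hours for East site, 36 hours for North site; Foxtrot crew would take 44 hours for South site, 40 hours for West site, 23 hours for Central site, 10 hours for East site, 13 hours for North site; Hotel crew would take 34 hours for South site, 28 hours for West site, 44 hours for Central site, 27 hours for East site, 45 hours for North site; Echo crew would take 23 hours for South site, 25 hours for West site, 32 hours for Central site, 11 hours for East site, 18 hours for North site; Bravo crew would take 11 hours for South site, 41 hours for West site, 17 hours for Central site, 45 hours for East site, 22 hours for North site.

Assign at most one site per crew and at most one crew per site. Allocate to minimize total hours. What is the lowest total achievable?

Min total: 78 hours

Optimal: Kilo crew→Central site (15 hours), Foxtrot crew→North site (13 hours), Hotel crew→West site (28 hours), Echo crew→East site (11 hours), Bravo crew→South site (11 hours) — total 15+13+28+11+11 = 78 hours.
Row-greedy (each crew in turn takes its cheapest remaining site) gives 82 hours, worse by 4.
Next-best assignment: Kilo crew→Central site, Foxtrot crew→East site, Hotel crew→West site, Echo crew→North site, Bravo crew→South site = 82 hours.
No other one-to-one assignment undercuts 78 hours.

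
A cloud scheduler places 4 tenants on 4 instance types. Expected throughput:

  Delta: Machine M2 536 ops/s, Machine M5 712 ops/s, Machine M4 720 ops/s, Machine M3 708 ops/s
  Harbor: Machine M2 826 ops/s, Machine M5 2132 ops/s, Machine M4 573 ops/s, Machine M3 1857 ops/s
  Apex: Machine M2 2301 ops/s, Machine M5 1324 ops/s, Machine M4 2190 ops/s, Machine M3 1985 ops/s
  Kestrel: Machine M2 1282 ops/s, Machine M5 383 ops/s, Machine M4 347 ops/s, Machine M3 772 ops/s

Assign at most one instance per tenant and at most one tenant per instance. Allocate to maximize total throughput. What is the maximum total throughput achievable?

Max total: 6312 ops/s

This is the linear assignment problem.
Optimal: Delta→Machine M3 (708 ops/s), Harbor→Machine M5 (2132 ops/s), Apex→Machine M4 (2190 ops/s), Kestrel→Machine M2 (1282 ops/s) — total 708+2132+2190+1282 = 6312 ops/s.
Row-greedy (each tenant in turn takes its best remaining instance) gives 5925 ops/s, worse by 387.
Swapping Delta↔Harbor (Delta→Machine M5 712 ops/s, Harbor→Machine M3 1857 ops/s) loses 271.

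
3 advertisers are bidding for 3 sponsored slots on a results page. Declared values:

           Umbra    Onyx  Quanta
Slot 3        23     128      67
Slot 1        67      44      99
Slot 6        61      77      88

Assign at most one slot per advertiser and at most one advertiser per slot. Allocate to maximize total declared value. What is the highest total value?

Max total: $288

Treat this as an assignment problem: match each advertiser to one slot.
Optimal: Umbra→Slot 6 ($61), Onyx→Slot 3 ($128), Quanta→Slot 1 ($99) — total 61+128+99 = $288.
Row-greedy (each advertiser in turn takes its best remaining slot) gives $283, worse by 5.
Next-best assignment: Umbra→Slot 1, Onyx→Slot 3, Quanta→Slot 6 = $283.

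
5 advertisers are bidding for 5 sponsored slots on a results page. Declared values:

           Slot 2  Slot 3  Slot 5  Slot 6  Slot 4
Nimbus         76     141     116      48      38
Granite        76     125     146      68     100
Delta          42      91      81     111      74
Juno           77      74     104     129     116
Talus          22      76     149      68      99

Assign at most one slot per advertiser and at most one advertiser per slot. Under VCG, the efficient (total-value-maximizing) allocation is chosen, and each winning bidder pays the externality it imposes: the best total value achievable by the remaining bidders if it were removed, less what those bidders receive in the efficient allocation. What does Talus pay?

Efficient allocation: Nimbus→Slot 3 ($141), Granite→Slot 2 ($76), Delta→Slot 6 ($111), Juno→Slot 4 ($116), Talus→Slot 5 ($149); total welfare W = $593.
Talus receives Slot 5 at value $149, so the others get W − 149 = $444.
Without Talus: best allocation of the remaining 4 bidders over all 5 slots is Nimbus→Slot 3 ($141), Granite→Slot 5 ($146), Delta→Slot 6 ($111), Juno→Slot 4 ($116), total $514.
VCG payment = (others' best without Talus) − (others' welfare with Talus) = 514 − 444 = $70.

Talus pays $70.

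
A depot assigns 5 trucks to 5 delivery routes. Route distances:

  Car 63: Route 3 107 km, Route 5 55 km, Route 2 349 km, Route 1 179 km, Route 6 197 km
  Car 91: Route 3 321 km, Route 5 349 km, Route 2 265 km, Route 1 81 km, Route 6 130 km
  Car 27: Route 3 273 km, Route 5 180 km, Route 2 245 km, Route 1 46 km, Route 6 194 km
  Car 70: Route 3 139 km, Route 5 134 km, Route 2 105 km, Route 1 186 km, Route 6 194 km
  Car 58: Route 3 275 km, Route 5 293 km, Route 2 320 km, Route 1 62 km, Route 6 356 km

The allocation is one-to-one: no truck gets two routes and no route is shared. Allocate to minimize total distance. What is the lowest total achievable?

Optimal: Car 63→Route 3 (107 km), Car 91→Route 6 (130 km), Car 27→Route 5 (180 km), Car 70→Route 2 (105 km), Car 58→Route 1 (62 km) — total 107+130+180+105+62 = 584 km.
Column-greedy (each route in turn goes to its cheapest remaining truck) gives 678 km, worse by 94.
Checked against all permutations: 584 km is optimal.

Min total: 584 km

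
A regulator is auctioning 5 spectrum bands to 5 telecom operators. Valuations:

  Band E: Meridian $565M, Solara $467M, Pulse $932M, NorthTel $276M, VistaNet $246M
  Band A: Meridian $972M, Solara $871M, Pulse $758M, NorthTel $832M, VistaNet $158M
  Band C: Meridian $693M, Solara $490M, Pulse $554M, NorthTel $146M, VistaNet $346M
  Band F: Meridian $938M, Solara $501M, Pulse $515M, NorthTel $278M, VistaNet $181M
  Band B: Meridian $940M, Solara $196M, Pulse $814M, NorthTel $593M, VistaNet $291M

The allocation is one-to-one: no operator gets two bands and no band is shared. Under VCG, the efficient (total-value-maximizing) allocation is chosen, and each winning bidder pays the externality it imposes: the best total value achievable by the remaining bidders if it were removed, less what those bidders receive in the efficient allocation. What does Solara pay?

Efficient allocation: Meridian→Band F ($938M), Solara→Band A ($871M), Pulse→Band E ($932M), NorthTel→Band B ($593M), VistaNet→Band C ($346M); total welfare W = $3680M.
Solara receives Band A at value $871M, so the others get W − 871 = $2809M.
Without Solara: best allocation of the remaining 4 bidders over all 5 bands is Meridian→Band B ($940M), Pulse→Band E ($932M), NorthTel→Band A ($832M), VistaNet→Band C ($346M), total $3050M.
VCG payment = (others' best without Solara) − (others' welfare with Solara) = 3050 − 2809 = $241M.

Solara pays $241M.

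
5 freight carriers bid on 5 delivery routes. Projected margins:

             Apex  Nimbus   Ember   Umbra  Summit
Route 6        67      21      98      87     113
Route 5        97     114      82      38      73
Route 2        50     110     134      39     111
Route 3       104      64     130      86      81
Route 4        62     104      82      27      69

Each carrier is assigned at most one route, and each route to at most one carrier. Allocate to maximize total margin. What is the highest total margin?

Max total: $534k

Optimal: Apex→Route 5 ($97k), Nimbus→Route 4 ($104k), Ember→Route 2 ($134k), Umbra→Route 3 ($86k), Summit→Route 6 ($113k) — total 97+104+134+86+113 = $534k.
Column-greedy (each route in turn goes to its best remaining carrier) gives $492k, worse by 42.
Next-best assignment: Apex→Route 5, Nimbus→Route 4, Ember→Route 3, Umbra→Route 6, Summit→Route 2 = $529k.
Swapping Summit↔Umbra (Summit→Route 3 $81k, Umbra→Route 6 $87k) loses 31.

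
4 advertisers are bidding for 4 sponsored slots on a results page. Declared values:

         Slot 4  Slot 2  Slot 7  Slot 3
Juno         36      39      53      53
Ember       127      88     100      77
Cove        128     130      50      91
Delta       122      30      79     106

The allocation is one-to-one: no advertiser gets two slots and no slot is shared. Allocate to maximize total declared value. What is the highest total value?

Optimal: Juno→Slot 7 ($53), Ember→Slot 4 ($127), Cove→Slot 2 ($130), Delta→Slot 3 ($106) — total 53+127+130+106 = $416.
Next-best assignment: Juno→Slot 3, Ember→Slot 7, Cove→Slot 2, Delta→Slot 4 = $405.
Checked against all permutations: $416 is optimal.

Maximum total: $416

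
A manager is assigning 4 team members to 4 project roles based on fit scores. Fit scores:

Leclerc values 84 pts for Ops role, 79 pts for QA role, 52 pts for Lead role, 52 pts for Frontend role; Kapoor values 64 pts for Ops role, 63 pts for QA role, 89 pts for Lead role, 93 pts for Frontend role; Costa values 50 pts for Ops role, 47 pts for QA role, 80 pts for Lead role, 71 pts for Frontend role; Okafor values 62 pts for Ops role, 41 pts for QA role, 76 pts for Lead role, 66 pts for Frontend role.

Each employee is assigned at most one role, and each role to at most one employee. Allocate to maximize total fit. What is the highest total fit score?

This is the linear assignment problem.
Optimal: Leclerc→QA role (79 pts), Kapoor→Frontend role (93 pts), Costa→Lead role (80 pts), Okafor→Ops role (62 pts) — total 79+93+80+62 = 314 pts.
Max-entry greedy (repeatedly take the single best remaining cell) gives 298 pts, worse by 16.
Next-best assignment: Leclerc→QA role, Kapoor→Lead role, Costa→Frontend role, Okafor→Ops role = 301 pts.

Max total: 314 pts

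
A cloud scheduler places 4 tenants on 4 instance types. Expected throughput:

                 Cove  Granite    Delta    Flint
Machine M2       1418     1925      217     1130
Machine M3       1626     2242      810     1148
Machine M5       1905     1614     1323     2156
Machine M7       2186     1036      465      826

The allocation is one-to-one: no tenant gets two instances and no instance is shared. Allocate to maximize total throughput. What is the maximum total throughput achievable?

Max total: 7077 ops/s

This is a one-to-one assignment (maximum-weight bipartite matching).
Optimal: Cove→Machine M7 (2186 ops/s), Granite→Machine M2 (1925 ops/s), Delta→Machine M3 (810 ops/s), Flint→Machine M5 (2156 ops/s) — total 2186+1925+810+2156 = 7077 ops/s.
Row-greedy (each tenant in turn takes its best remaining instance) gives 6881 ops/s, worse by 196.
Next-best assignment: Cove→Machine M7, Granite→Machine M3, Delta→Machine M5, Flint→Machine M2 = 6881 ops/s.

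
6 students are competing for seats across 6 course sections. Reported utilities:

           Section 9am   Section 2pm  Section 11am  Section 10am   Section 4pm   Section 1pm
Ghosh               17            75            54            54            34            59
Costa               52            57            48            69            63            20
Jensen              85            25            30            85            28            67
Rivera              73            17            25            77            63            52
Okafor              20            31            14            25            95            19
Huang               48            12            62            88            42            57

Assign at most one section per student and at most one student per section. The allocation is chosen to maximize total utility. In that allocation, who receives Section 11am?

Costa receives Section 11am.

This is a one-to-one assignment (maximum-weight bipartite matching).
Optimal: Ghosh→Section 2pm (75 points), Costa→Section 11am (48 points), Jensen→Section 1pm (67 points), Rivera→Section 9am (73 points), Okafor→Section 4pm (95 points), Huang→Section 10am (88 points) — total 75+48+67+73+95+88 = 446 points.
Next-best assignment: Ghosh→Section 2pm, Costa→Section 11am, Jensen→Section 9am, Rivera→Section 1pm, Okafor→Section 4pm, Huang→Section 10am = 443 points.
Costa's own top section is Section 10am (69 points), but forcing Costa→Section 10am and reassigning the rest optimally gives only 441 points — worse by 5.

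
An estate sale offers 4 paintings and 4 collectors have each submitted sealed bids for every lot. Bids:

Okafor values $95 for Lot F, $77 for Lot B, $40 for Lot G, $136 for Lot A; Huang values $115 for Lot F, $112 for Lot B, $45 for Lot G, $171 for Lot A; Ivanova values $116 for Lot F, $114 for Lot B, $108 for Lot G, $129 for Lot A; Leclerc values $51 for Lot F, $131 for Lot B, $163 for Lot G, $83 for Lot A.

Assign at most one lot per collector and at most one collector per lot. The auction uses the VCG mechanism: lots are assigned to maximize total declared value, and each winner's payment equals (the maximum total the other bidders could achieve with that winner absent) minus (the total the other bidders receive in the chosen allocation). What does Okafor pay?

Efficient allocation: Okafor→Lot F ($95), Huang→Lot A ($171), Ivanova→Lot B ($114), Leclerc→Lot G ($163); total welfare W = $543.
Okafor receives Lot F at value $95, so the others get W − 95 = $448.
Without Okafor: best allocation of the remaining 3 bidders over all 4 lots is Huang→Lot A ($171), Ivanova→Lot F ($116), Leclerc→Lot G ($163), total $450.
VCG payment = (others' best without Okafor) − (others' welfare with Okafor) = 450 − 448 = $2.

Okafor pays $2.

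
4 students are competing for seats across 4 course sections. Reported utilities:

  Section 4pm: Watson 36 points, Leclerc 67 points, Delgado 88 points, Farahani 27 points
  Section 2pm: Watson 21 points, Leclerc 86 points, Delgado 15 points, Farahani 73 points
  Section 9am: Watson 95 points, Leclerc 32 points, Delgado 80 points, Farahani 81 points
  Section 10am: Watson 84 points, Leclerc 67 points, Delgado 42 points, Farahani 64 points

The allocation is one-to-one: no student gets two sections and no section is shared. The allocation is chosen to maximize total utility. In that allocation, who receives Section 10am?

Watson receives Section 10am.

Treat this as an assignment problem: match each student to one section.
Optimal: Watson→Section 10am (84 points), Leclerc→Section 2pm (86 points), Delgado→Section 4pm (88 points), Farahani→Section 9am (81 points) — total 84+86+88+81 = 339 points.
Max-entry greedy (repeatedly take the single best remaining cell) gives 333 points, worse by 6.
Next-best assignment: Watson→Section 9am, Leclerc→Section 2pm, Delgado→Section 4pm, Farahani→Section 10am = 333 points.
Watson's own top section is Section 9am (95 points), but forcing Watson→Section 9am and reassigning the rest optimally gives only 333 points — worse by 6.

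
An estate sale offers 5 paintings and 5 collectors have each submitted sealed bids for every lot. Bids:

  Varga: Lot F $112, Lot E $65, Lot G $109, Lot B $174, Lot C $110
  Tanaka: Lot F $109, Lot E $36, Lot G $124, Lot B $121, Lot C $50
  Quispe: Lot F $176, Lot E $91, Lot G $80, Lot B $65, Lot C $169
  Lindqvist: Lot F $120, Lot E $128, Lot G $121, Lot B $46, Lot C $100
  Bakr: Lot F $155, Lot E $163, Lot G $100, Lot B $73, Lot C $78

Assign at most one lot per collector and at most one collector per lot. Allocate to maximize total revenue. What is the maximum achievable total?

Max total: $750

Optimal: Varga→Lot B ($174), Tanaka→Lot G ($124), Quispe→Lot C ($169), Lindqvist→Lot F ($120), Bakr→Lot E ($163) — total 174+124+169+120+163 = $750.
No other one-to-one assignment exceeds $750.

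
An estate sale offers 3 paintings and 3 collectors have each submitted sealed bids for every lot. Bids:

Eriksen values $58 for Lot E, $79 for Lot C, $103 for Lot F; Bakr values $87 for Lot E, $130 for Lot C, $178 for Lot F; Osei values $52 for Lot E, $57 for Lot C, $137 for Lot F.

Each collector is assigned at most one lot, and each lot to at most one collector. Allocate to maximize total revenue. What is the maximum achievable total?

Max total: $325

Treat this as an assignment problem: match each collector to one lot.
Optimal: Eriksen→Lot E ($58), Bakr→Lot C ($130), Osei→Lot F ($137) — total 58+130+137 = $325.
Column-greedy (each lot in turn goes to its best remaining collector) gives $303, worse by 22.
Swapping Osei↔Bakr (Osei→Lot C $57, Bakr→Lot F $178) loses 32.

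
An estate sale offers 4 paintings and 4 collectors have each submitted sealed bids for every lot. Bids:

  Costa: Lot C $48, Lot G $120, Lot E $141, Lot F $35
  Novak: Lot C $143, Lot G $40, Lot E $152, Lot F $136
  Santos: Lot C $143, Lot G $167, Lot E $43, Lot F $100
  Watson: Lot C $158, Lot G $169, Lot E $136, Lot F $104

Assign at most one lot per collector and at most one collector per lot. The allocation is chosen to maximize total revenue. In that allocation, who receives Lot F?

Novak receives Lot F.

Treat this as an assignment problem: match each collector to one lot.
Optimal: Costa→Lot E ($141), Novak→Lot F ($136), Santos→Lot G ($167), Watson→Lot C ($158) — total 141+136+167+158 = $602.
Next-best assignment: Costa→Lot E, Novak→Lot F, Santos→Lot C, Watson→Lot G = $589.
Every other assignment is strictly worse.
Novak's own top lot is Lot E ($152), but forcing Novak→Lot E and reassigning the rest optimally gives only $530 — worse by 72.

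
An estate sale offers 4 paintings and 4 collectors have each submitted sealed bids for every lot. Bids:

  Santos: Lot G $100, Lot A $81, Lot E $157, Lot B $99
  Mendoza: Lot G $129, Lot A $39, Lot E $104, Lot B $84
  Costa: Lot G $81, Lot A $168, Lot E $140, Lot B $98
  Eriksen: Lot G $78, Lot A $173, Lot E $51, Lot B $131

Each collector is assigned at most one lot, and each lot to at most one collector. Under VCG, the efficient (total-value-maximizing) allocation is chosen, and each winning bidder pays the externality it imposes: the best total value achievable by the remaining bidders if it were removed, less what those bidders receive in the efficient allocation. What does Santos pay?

Santos pays $14.

Efficient allocation: Santos→Lot E ($157), Mendoza→Lot G ($129), Costa→Lot A ($168), Eriksen→Lot B ($131); total welfare W = $585.
Santos receives Lot E at value $157, so the others get W − 157 = $428.
Without Santos: best allocation of the remaining 3 bidders over all 4 lots is Mendoza→Lot G ($129), Costa→Lot E ($140), Eriksen→Lot A ($173), total $442.
VCG payment = (others' best without Santos) − (others' welfare with Santos) = 442 − 428 = $14.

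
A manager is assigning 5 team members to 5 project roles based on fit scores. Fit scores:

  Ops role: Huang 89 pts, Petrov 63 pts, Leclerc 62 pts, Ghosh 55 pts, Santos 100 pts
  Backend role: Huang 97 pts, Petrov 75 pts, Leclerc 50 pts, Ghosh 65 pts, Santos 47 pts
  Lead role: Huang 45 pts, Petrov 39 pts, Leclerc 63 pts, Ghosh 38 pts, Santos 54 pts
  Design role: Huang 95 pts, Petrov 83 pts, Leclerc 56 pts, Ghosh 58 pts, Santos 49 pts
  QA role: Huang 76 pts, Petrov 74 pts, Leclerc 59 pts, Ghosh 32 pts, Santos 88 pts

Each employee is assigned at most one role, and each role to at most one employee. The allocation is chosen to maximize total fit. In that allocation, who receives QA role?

Optimal: Huang→Design role (95 pts), Petrov→QA role (74 pts), Leclerc→Lead role (63 pts), Ghosh→Backend role (65 pts), Santos→Ops role (100 pts) — total 95+74+63+65+100 = 397 pts.
Column-greedy (each role in turn goes to its best remaining employee) gives 375 pts, worse by 22.
Swapping Petrov↔Ghosh (Petrov→Backend role 75 pts, Ghosh→QA role 32 pts) loses 32.
Petrov's own top role is Design role (83 pts), but forcing Petrov→Design role and reassigning the rest optimally gives only 388 pts — worse by 9.

Petrov receives QA role.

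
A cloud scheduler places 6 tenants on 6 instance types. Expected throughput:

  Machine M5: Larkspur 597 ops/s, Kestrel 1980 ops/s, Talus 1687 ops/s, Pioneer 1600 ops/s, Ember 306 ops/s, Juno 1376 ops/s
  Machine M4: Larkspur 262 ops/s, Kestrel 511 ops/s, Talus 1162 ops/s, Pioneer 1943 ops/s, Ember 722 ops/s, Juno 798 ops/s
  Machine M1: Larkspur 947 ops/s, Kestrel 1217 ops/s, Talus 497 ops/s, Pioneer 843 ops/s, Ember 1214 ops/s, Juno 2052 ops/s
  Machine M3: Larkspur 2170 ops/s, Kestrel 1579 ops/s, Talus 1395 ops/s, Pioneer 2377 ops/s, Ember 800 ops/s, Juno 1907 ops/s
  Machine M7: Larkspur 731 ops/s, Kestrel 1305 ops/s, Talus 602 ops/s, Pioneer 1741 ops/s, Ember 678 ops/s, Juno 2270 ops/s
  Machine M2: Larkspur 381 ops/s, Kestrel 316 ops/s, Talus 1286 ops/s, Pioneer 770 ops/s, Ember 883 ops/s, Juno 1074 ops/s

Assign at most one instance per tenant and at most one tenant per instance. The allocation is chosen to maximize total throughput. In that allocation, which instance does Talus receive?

Talus receives Machine M2.

Optimal: Larkspur→Machine M3 (2170 ops/s), Kestrel→Machine M5 (1980 ops/s), Talus→Machine M2 (1286 ops/s), Pioneer→Machine M4 (1943 ops/s), Ember→Machine M1 (1214 ops/s), Juno→Machine M7 (2270 ops/s) — total 2170+1980+1286+1943+1214+2270 = 10863 ops/s.
Every other assignment is strictly worse.
Talus's own top instance is Machine M5 (1687 ops/s), but forcing Talus→Machine M5 and reassigning the rest optimally gives only 10170 ops/s — worse by 693.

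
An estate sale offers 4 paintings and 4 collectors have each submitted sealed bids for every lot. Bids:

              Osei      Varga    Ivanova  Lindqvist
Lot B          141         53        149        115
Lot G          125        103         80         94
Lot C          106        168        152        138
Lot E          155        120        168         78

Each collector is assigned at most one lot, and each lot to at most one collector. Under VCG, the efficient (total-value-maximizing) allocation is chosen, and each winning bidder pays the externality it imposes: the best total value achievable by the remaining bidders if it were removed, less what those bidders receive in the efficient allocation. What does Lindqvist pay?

Efficient allocation: Osei→Lot G ($125), Varga→Lot C ($168), Ivanova→Lot E ($168), Lindqvist→Lot B ($115); total welfare W = $576.
Lindqvist receives Lot B at value $115, so the others get W − 115 = $461.
Without Lindqvist: best allocation of the remaining 3 bidders over all 4 lots is Osei→Lot B ($141), Varga→Lot C ($168), Ivanova→Lot E ($168), total $477.
VCG payment = (others' best without Lindqvist) − (others' welfare with Lindqvist) = 477 − 461 = $16.

Lindqvist pays $16.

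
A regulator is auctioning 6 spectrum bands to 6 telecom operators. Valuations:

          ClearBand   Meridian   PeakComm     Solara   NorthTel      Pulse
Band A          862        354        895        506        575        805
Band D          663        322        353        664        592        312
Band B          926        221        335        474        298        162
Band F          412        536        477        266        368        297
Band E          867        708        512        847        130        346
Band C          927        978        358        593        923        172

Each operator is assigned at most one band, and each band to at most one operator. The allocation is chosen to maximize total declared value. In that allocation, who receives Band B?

Optimal: ClearBand→Band B ($926M), Meridian→Band C ($978M), PeakComm→Band F ($477M), Solara→Band E ($847M), NorthTel→Band D ($592M), Pulse→Band A ($805M) — total 926+978+477+847+592+805 = $4625M.
Row-greedy (each operator in turn takes its best remaining band) gives $3724M, worse by 901.
Next-best assignment: ClearBand→Band B, Meridian→Band C, PeakComm→Band A, Solara→Band E, NorthTel→Band D, Pulse→Band F = $4535M.
Checked against all permutations: $4625M is optimal.
ClearBand's own top band is Band C ($927M), but forcing ClearBand→Band C and reassigning the rest optimally gives only $4042M — worse by 583.

ClearBand receives Band B.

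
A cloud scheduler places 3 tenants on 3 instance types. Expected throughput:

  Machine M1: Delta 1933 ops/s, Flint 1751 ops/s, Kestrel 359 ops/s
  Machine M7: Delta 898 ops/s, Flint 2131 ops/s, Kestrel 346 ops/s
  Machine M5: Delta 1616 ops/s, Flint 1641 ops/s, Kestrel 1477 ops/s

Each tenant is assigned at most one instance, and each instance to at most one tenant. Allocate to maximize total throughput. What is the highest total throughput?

Max total: 5541 ops/s

This is the linear assignment problem.
Optimal: Delta→Machine M1 (1933 ops/s), Flint→Machine M7 (2131 ops/s), Kestrel→Machine M5 (1477 ops/s) — total 1933+2131+1477 = 5541 ops/s.
Next-best assignment: Delta→Machine M7, Flint→Machine M1, Kestrel→Machine M5 = 4126 ops/s.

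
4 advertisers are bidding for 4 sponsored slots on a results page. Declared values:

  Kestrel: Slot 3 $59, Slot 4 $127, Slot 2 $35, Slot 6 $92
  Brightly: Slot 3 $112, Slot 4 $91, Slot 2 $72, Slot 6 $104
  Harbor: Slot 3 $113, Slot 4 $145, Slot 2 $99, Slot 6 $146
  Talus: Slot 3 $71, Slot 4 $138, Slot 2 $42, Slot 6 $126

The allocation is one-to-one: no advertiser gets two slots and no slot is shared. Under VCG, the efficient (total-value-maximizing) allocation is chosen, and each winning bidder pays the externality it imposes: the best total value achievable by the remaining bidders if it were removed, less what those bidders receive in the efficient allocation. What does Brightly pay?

Efficient allocation: Kestrel→Slot 4 ($127), Brightly→Slot 3 ($112), Harbor→Slot 2 ($99), Talus→Slot 6 ($126); total welfare W = $464.
Brightly receives Slot 3 at value $112, so the others get W − 112 = $352.
Without Brightly: best allocation of the remaining 3 bidders over all 4 slots is Kestrel→Slot 4 ($127), Harbor→Slot 3 ($113), Talus→Slot 6 ($126), total $366.
VCG payment = (others' best without Brightly) − (others' welfare with Brightly) = 366 − 352 = $14.

Brightly pays $14.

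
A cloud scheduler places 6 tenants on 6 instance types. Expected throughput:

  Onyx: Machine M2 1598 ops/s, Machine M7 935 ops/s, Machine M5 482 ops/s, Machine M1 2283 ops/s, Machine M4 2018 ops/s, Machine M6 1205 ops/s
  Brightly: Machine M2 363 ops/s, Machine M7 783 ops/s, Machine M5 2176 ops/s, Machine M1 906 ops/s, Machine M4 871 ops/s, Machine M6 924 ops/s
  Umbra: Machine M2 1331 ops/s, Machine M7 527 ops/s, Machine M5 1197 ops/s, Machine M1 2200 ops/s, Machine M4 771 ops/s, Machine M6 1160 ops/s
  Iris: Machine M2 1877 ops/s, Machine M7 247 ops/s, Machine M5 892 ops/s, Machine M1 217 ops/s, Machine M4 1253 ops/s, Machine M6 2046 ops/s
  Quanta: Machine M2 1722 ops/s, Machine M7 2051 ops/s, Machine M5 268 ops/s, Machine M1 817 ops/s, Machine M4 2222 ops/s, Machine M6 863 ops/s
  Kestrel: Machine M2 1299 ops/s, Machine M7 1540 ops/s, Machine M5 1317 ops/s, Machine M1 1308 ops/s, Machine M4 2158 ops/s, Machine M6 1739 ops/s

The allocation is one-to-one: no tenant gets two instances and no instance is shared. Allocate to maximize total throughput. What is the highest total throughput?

Optimal: Onyx→Machine M2 (1598 ops/s), Brightly→Machine M5 (2176 ops/s), Umbra→Machine M1 (2200 ops/s), Iris→Machine M6 (2046 ops/s), Quanta→Machine M7 (2051 ops/s), Kestrel→Machine M4 (2158 ops/s) — total 1598+2176+2200+2046+2051+2158 = 12229 ops/s.
Row-greedy (each tenant in turn takes its best remaining instance) gives 11598 ops/s, worse by 631.

Max total: 12229 ops/s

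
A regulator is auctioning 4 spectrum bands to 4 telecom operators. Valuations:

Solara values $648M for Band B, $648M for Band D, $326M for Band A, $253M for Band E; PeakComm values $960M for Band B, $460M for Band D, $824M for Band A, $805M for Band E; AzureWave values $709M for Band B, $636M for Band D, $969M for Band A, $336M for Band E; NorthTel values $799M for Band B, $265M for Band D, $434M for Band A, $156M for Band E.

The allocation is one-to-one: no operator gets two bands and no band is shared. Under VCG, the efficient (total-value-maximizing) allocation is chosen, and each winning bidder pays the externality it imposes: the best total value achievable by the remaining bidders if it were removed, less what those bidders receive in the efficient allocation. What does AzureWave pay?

Efficient allocation: Solara→Band D ($648M), PeakComm→Band E ($805M), AzureWave→Band A ($969M), NorthTel→Band B ($799M); total welfare W = $3221M.
AzureWave receives Band A at value $969M, so the others get W − 969 = $2252M.
Without AzureWave: best allocation of the remaining 3 bidders over all 4 bands is Solara→Band D ($648M), PeakComm→Band A ($824M), NorthTel→Band B ($799M), total $2271M.
VCG payment = (others' best without AzureWave) − (others' welfare with AzureWave) = 2271 − 2252 = $19M.

AzureWave pays $19M.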